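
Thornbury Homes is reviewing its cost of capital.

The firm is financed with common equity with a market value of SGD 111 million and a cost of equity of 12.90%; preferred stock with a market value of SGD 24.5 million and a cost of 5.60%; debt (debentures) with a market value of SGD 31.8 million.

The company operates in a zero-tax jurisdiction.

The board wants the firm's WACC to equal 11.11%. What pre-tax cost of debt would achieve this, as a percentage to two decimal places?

Total capital V = 111 + 24.5 + 31.8 = 167.3.
Equity weight = 111/167.3 = 0.6635.
Preferred weight = 24.5/167.3 = 0.1464.
Debentures weight = 31.8/167.3 = 0.1901.
Equity contribution = 0.6635 × 12.9% = 8.5589%.
Preferred contribution = 0.1464 × 5.6% = 0.8201%.
Remaining for debt = 11.11% − 9.3790% = 1.7310%.
Rd × (1 − 0%) × 0.1901 = 1.7310%  ⇒  Rd = 9.1070%.

9.11%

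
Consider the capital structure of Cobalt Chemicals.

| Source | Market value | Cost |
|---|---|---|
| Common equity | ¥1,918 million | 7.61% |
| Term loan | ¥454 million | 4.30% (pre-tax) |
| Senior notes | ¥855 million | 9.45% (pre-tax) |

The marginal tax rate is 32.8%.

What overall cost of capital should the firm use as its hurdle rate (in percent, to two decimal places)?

6.61%

Total capital V = 1918 + 454 + 855 = 3227.
Equity: weight = 1918/3227 = 0.5944; cost = 7.61%.
Term loan: weight = 454/3227 = 0.1407; after-tax cost = 4.3% × (1 − 32.8%) = 2.8896%.
Senior notes: weight = 855/3227 = 0.2650; after-tax cost = 9.45% × (1 − 32.8%) = 6.3504%.
WACC = 0.5944 × 7.6100% + 0.1407 × 2.8896% + 0.2650 × 6.3504% = 6.6122%.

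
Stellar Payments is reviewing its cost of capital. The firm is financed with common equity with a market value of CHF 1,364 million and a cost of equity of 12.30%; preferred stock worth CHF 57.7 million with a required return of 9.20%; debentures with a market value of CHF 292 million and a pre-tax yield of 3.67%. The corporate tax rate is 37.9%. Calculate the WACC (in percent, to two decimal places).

Total capital V = 1364 + 57.7 + 292 = 1713.7.
Equity: weight = 1364/1713.7 = 0.7959; cost = 12.3%.
Preferred: weight = 57.7/1713.7 = 0.0337; cost = 9.2%.
Debentures: weight = 292/1713.7 = 0.1704; after-tax cost = 3.67% × (1 − 37.9%) = 2.2791%.
WACC = 0.7959 × 12.3000% + 0.0337 × 9.2000% + 0.1704 × 2.2791% = 10.4881%.

10.49%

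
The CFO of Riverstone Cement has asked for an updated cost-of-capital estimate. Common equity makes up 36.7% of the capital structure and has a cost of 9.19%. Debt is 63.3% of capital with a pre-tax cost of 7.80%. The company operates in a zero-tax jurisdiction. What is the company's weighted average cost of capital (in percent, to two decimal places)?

After-tax cost of debt = 7.8% × (1 − 0%) = 7.8000%.
WACC = 0.367 × 9.1900% + 0.633 × 7.8000% = 8.3101%.

8.31%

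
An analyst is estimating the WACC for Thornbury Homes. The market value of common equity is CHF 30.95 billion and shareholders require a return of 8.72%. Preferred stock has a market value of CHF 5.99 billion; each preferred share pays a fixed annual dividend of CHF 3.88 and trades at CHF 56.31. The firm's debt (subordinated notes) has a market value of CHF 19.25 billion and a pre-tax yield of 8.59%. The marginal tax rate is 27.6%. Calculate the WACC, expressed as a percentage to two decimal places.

7.67%

Cost of preferred: Rp = 3.88 / 56.31 = 6.8904%.
Total capital V = 30.95 + 5.99 + 19.25 = 56.19.
Equity: weight = 30.95/56.19 = 0.5508; cost = 8.72%.
Preferred: weight = 5.99/56.19 = 0.1066; cost = 6.8904%.
Subordinated notes: weight = 19.25/56.19 = 0.3426; after-tax cost = 8.59% × (1 − 27.6%) = 6.2192%.
WACC = 0.5508 × 8.7200% + 0.1066 × 6.8904% + 0.3426 × 6.2192% = 7.6682%.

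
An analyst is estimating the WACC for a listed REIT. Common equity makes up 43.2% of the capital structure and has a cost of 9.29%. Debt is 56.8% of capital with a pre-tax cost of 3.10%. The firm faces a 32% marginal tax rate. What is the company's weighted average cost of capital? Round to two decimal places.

After-tax cost of debt = 3.1% × (1 − 32%) = 2.1080%.
WACC = 0.432 × 9.2900% + 0.568 × 2.1080% = 5.2106%.

5.21%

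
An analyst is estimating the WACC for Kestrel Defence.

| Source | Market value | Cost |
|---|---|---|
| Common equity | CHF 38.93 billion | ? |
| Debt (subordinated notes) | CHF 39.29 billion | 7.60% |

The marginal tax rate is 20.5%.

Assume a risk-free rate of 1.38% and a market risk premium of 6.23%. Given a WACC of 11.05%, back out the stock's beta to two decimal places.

2.36

Total capital V = 38.93 + 39.29 = 78.22.
Equity weight = 38.93/78.22 = 0.4977.
Subordinated notes weight = 39.29/78.22 = 0.5023.
Debt contribution = 0.5023 × 7.6% × (1 − 20.5%) = 3.0349%.
Required equity contribution = 11.05% − 3.0349% = 8.0151%  ⇒  Re = 16.1043%.
CAPM: 16.1043% = 1.38% + β × 6.23%  ⇒  β = 2.3635.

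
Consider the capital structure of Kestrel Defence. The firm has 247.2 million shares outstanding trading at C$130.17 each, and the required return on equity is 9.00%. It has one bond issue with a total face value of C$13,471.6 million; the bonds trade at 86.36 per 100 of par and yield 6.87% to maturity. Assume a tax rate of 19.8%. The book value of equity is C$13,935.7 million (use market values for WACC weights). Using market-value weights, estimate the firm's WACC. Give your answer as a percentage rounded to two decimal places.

8.07%

Market value of equity E = 130.17 × 247.2m = 32178.024m. Market value of debt D = 13471.6m × 86.36/100 = 11634.07376m.
Total capital V = 32178.024 + 11634.07376 = 43812.09776.
Equity: weight = 32178.024/43812.09776 = 0.7345; cost = 9%.
Bonds outstanding: weight = 11634.07376/43812.09776 = 0.2655; after-tax cost = 6.87% × (1 − 19.8%) = 5.5097%.
WACC = 0.7345 × 9.0000% + 0.2655 × 5.5097% = 8.0732%.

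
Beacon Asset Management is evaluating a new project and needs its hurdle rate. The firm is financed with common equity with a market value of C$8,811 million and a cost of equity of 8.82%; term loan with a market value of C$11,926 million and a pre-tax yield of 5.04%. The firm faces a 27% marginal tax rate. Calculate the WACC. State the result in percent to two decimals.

Total capital V = 8811 + 11926 = 20737.
Equity: weight = 8811/20737 = 0.4249; cost = 8.82%.
Term loan: weight = 11926/20737 = 0.5751; after-tax cost = 5.04% × (1 − 27%) = 3.6792%.
WACC = 0.4249 × 8.8200% + 0.5751 × 3.6792% = 5.8635%.

5.86%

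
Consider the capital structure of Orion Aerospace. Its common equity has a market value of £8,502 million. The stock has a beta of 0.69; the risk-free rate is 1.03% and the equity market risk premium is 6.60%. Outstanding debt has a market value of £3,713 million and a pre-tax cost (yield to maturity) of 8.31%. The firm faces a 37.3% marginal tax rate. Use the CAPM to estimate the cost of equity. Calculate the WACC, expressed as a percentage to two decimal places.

5.47%

Cost of equity via CAPM: Re = 1.03% + 0.69 × 6.6% = 5.5840%.
Total capital V = 8502 + 3713 = 12215.
Equity: weight = 8502/12215 = 0.6960; cost = 5.584%.
Debt: weight = 3713/12215 = 0.3040; after-tax cost = 8.31% × (1 − 37.3%) = 5.2104%.
WACC = 0.6960 × 5.5840% + 0.3040 × 5.2104% = 5.4704%.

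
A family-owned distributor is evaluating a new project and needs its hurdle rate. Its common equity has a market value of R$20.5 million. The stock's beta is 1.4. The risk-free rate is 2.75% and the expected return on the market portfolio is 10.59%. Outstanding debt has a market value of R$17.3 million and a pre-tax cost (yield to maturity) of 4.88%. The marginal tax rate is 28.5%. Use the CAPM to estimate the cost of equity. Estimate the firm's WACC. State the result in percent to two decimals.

Market risk premium = 10.59% − 2.75% = 7.84%.
Cost of equity via CAPM: Re = 2.75% + 1.4 × 7.84% = 13.7260%.
Total capital V = 20.5 + 17.3 = 37.8.
Equity: weight = 20.5/37.8 = 0.5423; cost = 13.726%.
Debt: weight = 17.3/37.8 = 0.4577; after-tax cost = 4.88% × (1 − 28.5%) = 3.4892%.
WACC = 0.5423 × 13.7260% + 0.4577 × 3.4892% = 9.0409%.

9.04%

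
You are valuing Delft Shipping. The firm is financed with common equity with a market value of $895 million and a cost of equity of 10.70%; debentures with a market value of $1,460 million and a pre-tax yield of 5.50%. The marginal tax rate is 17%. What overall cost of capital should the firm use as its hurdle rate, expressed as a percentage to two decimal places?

6.90%

Total capital V = 895 + 1460 = 2355.
Equity: weight = 895/2355 = 0.3800; cost = 10.7%.
Debentures: weight = 1460/2355 = 0.6200; after-tax cost = 5.5% × (1 − 17%) = 4.5650%.
WACC = 0.3800 × 10.7000% + 0.6200 × 4.5650% = 6.8966%.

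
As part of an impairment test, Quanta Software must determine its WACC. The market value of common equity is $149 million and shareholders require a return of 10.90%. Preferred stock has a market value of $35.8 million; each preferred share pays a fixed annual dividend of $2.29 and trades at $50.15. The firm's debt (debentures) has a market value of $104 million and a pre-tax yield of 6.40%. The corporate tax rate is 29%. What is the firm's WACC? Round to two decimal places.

Cost of preferred: Rp = 2.29 / 50.15 = 4.5663%.
Total capital V = 149 + 35.8 + 104 = 288.8.
Equity: weight = 149/288.8 = 0.5159; cost = 10.9%.
Preferred: weight = 35.8/288.8 = 0.1240; cost = 4.5663%.
Debentures: weight = 104/288.8 = 0.3601; after-tax cost = 6.4% × (1 − 29%) = 4.5440%.
WACC = 0.5159 × 10.9000% + 0.1240 × 4.5663% + 0.3601 × 4.5440% = 7.8260%.

7.83%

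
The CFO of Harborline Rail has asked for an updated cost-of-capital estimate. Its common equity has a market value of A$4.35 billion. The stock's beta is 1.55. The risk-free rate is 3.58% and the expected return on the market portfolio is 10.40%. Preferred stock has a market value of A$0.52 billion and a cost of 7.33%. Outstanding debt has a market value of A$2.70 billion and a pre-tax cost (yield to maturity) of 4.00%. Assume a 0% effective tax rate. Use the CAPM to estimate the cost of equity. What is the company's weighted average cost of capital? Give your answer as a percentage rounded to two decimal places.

10.06%

Market risk premium = 10.4% − 3.58% = 6.82%.
Cost of equity via CAPM: Re = 3.58% + 1.55 × 6.82% = 14.1510%.
Total capital V = 4.35 + 0.52 + 2.7 = 7.57.
Equity: weight = 4.35/7.57 = 0.5746; cost = 14.151%.
Preferred: weight = 0.52/7.57 = 0.0687; cost = 7.33%.
Debt: weight = 2.7/7.57 = 0.3567; after-tax cost = 4% × (1 − 0%) = 4.0000%.
WACC = 0.5746 × 14.1510% + 0.0687 × 7.3300% + 0.3567 × 4.0000% = 10.0619%.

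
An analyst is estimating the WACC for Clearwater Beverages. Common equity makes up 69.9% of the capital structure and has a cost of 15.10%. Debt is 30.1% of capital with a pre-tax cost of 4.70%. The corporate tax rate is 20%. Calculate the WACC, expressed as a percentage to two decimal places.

11.69%

After-tax cost of debt = 4.7% × (1 − 20%) = 3.7600%.
WACC = 0.699 × 15.1000% + 0.301 × 3.7600% = 11.6867%.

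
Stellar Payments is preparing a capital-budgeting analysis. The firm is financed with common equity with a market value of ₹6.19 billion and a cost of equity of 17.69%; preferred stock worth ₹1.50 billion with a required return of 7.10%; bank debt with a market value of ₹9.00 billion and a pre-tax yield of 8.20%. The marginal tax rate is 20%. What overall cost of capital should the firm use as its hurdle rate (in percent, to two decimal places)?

Total capital V = 6.19 + 1.5 + 9 = 16.69.
Equity: weight = 6.19/16.69 = 0.3709; cost = 17.69%.
Preferred: weight = 1.5/16.69 = 0.0899; cost = 7.1%.
Bank debt: weight = 9/16.69 = 0.5392; after-tax cost = 8.2% × (1 − 20%) = 6.5600%.
WACC = 0.3709 × 17.6900% + 0.0899 × 7.1000% + 0.5392 × 6.5600% = 10.7364%.

10.74%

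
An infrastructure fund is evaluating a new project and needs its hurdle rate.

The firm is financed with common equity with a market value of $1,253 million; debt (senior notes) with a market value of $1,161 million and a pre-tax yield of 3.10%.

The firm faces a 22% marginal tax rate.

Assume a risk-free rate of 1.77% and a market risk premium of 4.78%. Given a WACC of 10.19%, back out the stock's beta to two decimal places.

3.27

Total capital V = 1253 + 1161 = 2414.
Equity weight = 1253/2414 = 0.5191.
Senior notes weight = 1161/2414 = 0.4809.
Debt contribution = 0.4809 × 3.1% × (1 − 22%) = 1.1629%.
Required equity contribution = 10.19% − 1.1629% = 9.0271%  ⇒  Re = 17.3914%.
CAPM: 17.3914% = 1.77% + β × 4.78%  ⇒  β = 3.2681.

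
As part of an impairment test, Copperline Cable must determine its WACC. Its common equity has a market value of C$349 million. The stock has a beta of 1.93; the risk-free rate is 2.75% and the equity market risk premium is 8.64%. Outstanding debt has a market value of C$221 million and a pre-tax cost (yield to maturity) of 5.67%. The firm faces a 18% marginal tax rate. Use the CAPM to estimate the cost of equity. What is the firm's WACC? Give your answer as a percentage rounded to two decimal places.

13.70%

Cost of equity via CAPM: Re = 2.75% + 1.93 × 8.64% = 19.4252%.
Total capital V = 349 + 221 = 570.
Equity: weight = 349/570 = 0.6123; cost = 19.4252%.
Debt: weight = 221/570 = 0.3877; after-tax cost = 5.67% × (1 − 18%) = 4.6494%.
WACC = 0.6123 × 19.4252% + 0.3877 × 4.6494% = 13.6963%.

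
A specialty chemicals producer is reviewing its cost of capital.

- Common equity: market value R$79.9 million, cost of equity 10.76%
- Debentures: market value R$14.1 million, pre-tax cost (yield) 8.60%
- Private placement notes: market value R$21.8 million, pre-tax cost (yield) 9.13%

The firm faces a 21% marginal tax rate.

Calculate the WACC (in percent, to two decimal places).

9.61%

Total capital V = 79.9 + 14.1 + 21.8 = 115.8.
Equity: weight = 79.9/115.8 = 0.6900; cost = 10.76%.
Debentures: weight = 14.1/115.8 = 0.1218; after-tax cost = 8.6% × (1 − 21%) = 6.7940%.
Private placement notes: weight = 21.8/115.8 = 0.1883; after-tax cost = 9.13% × (1 − 21%) = 7.2127%.
WACC = 0.6900 × 10.7600% + 0.1218 × 6.7940% + 0.1883 × 7.2127% = 9.6093%.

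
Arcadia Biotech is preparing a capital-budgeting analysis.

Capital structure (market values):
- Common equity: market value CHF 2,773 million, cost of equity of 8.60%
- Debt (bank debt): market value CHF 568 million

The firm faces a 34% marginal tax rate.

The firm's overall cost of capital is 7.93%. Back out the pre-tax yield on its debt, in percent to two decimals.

7.06%

Total capital V = 2773 + 568 = 3341.
Equity weight = 2773/3341 = 0.8300.
Bank debt weight = 568/3341 = 0.1700.
Equity contribution = 0.8300 × 8.6% = 7.1379%.
Remaining for debt = 7.93% − 7.1379% = 0.7921%.
Rd × (1 − 34%) × 0.1700 = 0.7921%  ⇒  Rd = 7.0591%.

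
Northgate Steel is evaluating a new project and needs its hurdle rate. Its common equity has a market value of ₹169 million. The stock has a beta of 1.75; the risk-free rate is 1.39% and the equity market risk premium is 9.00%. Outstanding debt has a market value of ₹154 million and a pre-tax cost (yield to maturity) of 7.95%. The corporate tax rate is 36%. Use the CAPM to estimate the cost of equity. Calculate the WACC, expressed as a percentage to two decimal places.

Cost of equity via CAPM: Re = 1.39% + 1.75 × 9.0% = 17.1400%.
Total capital V = 169 + 154 = 323.
Equity: weight = 169/323 = 0.5232; cost = 17.14%.
Debt: weight = 154/323 = 0.4768; after-tax cost = 7.95% × (1 − 36%) = 5.0880%.
WACC = 0.5232 × 17.1400% + 0.4768 × 5.0880% = 11.3938%.

11.39%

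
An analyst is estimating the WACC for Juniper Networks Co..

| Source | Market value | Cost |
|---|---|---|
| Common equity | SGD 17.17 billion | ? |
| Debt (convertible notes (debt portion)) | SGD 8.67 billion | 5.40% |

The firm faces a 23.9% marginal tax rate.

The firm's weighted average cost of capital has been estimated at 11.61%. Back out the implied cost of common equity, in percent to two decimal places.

Total capital V = 17.17 + 8.67 = 25.84.
Equity weight = 17.17/25.84 = 0.6645.
Convertible notes (debt portion) weight = 8.67/25.84 = 0.3355.
Debt contribution = 0.3355 × 5.4% × (1 − 23.9%) = 1.3788%.
Required equity contribution = 11.61% − 1.3788% = 10.2312%.
Re = 10.2312% / 0.6645 = 15.3974%.

15.40%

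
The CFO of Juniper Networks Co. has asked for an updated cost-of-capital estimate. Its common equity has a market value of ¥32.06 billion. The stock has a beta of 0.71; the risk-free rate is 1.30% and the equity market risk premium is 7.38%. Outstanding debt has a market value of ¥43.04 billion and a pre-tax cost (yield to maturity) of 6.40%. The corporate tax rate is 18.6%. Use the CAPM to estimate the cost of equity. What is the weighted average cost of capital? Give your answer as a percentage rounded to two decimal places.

Cost of equity via CAPM: Re = 1.3% + 0.71 × 7.38% = 6.5398%.
Total capital V = 32.06 + 43.04 = 75.1.
Equity: weight = 32.06/75.1 = 0.4269; cost = 6.5398%.
Debt: weight = 43.04/75.1 = 0.5731; after-tax cost = 6.4% × (1 − 18.6%) = 5.2096%.
WACC = 0.4269 × 6.5398% + 0.5731 × 5.2096% = 5.7775%.

5.78%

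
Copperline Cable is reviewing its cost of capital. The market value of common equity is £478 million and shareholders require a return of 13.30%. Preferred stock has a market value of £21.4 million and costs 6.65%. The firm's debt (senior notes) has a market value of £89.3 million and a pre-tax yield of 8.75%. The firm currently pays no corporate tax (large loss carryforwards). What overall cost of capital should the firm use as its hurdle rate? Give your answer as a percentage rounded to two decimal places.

12.37%

Total capital V = 478 + 21.4 + 89.3 = 588.7.
Equity: weight = 478/588.7 = 0.8120; cost = 13.3%.
Preferred: weight = 21.4/588.7 = 0.0364; cost = 6.65%.
Senior notes: weight = 89.3/588.7 = 0.1517; after-tax cost = 8.75% × (1 − 0%) = 8.7500%.
WACC = 0.8120 × 13.3000% + 0.0364 × 6.6500% + 0.1517 × 8.7500% = 12.3681%.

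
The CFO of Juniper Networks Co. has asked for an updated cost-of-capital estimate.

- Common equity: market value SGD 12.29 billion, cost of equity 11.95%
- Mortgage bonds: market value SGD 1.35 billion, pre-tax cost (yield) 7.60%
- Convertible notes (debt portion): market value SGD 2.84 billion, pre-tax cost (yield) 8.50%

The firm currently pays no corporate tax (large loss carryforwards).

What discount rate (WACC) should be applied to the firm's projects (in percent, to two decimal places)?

Total capital V = 12.29 + 1.35 + 2.84 = 16.48.
Equity: weight = 12.29/16.48 = 0.7458; cost = 11.95%.
Mortgage bonds: weight = 1.35/16.48 = 0.0819; after-tax cost = 7.6% × (1 − 0%) = 7.6000%.
Convertible notes (debt portion): weight = 2.84/16.48 = 0.1723; after-tax cost = 8.5% × (1 − 0%) = 8.5000%.
WACC = 0.7458 × 11.9500% + 0.0819 × 7.6000% + 0.1723 × 8.5000% = 10.9991%.

11.00%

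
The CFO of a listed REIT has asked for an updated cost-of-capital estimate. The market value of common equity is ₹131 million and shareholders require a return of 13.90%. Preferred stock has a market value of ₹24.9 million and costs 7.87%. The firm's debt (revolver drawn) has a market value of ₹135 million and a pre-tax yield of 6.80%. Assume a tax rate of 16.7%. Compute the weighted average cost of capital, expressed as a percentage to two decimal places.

Total capital V = 131 + 24.9 + 135 = 290.9.
Equity: weight = 131/290.9 = 0.4503; cost = 13.9%.
Preferred: weight = 24.9/290.9 = 0.0856; cost = 7.87%.
Revolver drawn: weight = 135/290.9 = 0.4641; after-tax cost = 6.8% × (1 − 16.7%) = 5.6644%.
WACC = 0.4503 × 13.9000% + 0.0856 × 7.8700% + 0.4641 × 5.6644% = 9.5619%.

9.56%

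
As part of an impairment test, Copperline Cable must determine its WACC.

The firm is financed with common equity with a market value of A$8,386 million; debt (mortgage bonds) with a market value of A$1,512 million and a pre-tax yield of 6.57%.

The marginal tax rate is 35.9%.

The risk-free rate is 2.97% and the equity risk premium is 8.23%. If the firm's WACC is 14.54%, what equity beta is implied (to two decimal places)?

1.63

Total capital V = 8386 + 1512 = 9898.
Equity weight = 8386/9898 = 0.8472.
Mortgage bonds weight = 1512/9898 = 0.1528.
Debt contribution = 0.1528 × 6.57% × (1 − 35.9%) = 0.6433%.
Required equity contribution = 14.54% − 0.6433% = 13.8967%  ⇒  Re = 16.4023%.
CAPM: 16.4023% = 2.97% + β × 8.23%  ⇒  β = 1.6321.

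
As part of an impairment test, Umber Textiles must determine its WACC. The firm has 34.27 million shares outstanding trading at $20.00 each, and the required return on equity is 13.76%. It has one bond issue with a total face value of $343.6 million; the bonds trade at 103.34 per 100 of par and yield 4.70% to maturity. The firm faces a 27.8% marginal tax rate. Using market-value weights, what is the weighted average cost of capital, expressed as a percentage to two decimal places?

10.22%

Market value of equity E = 20.0 × 34.27m = 685.4m. Market value of debt D = 343.6m × 103.34/100 = 355.07624m.
Total capital V = 685.4 + 355.07624 = 1040.47624.
Equity: weight = 685.4/1040.47624 = 0.6587; cost = 13.76%.
Bonds outstanding: weight = 355.07624/1040.47624 = 0.3413; after-tax cost = 4.7% × (1 − 27.8%) = 3.3934%.
WACC = 0.6587 × 13.7600% + 0.3413 × 3.3934% = 10.2223%.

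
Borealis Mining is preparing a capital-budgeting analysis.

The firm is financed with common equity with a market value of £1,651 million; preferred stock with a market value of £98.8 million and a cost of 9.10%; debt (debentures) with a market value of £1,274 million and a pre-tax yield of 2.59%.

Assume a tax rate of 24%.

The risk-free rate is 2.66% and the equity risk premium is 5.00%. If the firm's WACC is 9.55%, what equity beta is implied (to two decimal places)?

Total capital V = 1651 + 98.8 + 1274 = 3023.8.
Equity weight = 1651/3023.8 = 0.5460.
Preferred weight = 98.8/3023.8 = 0.0327.
Debentures weight = 1274/3023.8 = 0.4213.
Debt contribution = 0.4213 × 2.59% × (1 − 24%) = 0.8293%.
Preferred contribution = 0.0327 × 9.1% = 0.2973%.
Required equity contribution = 9.55% − 1.1267% = 8.4233%  ⇒  Re = 15.4273%.
CAPM: 15.4273% = 2.66% + β × 5.0%  ⇒  β = 2.5535.

2.55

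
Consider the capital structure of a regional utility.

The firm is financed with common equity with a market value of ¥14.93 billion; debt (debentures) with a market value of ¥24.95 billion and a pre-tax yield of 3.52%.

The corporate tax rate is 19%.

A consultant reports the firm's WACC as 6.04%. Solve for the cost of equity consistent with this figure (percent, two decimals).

Total capital V = 14.93 + 24.95 = 39.88.
Equity weight = 14.93/39.88 = 0.3744.
Debentures weight = 24.95/39.88 = 0.6256.
Debt contribution = 0.6256 × 3.52% × (1 − 19%) = 1.7838%.
Required equity contribution = 6.04% − 1.7838% = 4.2562%.
Re = 4.2562% / 0.3744 = 11.3689%.

11.37%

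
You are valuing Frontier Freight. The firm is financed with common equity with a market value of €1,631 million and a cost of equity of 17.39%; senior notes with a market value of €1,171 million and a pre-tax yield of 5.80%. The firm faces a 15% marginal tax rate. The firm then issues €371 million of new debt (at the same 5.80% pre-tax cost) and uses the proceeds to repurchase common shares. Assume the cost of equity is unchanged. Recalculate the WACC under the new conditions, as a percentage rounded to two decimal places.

10.53%

After the change:
Total capital V = 1260 + 1542 = 2802.
Equity: weight = 1260/2802 = 0.4497; cost = 17.39%.
Senior notes: weight = 1542/2802 = 0.5503; after-tax cost = 5.8% × (1 − 15%) = 4.9300%.
WACC = 0.4497 × 17.3900% + 0.5503 × 4.9300% = 10.5330%.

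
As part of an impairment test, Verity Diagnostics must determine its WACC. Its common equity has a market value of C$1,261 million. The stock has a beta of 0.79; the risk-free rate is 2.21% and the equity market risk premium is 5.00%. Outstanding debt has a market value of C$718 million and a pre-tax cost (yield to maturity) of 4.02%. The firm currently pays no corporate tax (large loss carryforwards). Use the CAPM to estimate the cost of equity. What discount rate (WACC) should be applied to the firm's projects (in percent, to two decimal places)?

Cost of equity via CAPM: Re = 2.21% + 0.79 × 5.0% = 6.1600%.
Total capital V = 1261 + 718 = 1979.
Equity: weight = 1261/1979 = 0.6372; cost = 6.16%.
Debt: weight = 718/1979 = 0.3628; after-tax cost = 4.02% × (1 − 0%) = 4.0200%.
WACC = 0.6372 × 6.1600% + 0.3628 × 4.0200% = 5.3836%.

5.38%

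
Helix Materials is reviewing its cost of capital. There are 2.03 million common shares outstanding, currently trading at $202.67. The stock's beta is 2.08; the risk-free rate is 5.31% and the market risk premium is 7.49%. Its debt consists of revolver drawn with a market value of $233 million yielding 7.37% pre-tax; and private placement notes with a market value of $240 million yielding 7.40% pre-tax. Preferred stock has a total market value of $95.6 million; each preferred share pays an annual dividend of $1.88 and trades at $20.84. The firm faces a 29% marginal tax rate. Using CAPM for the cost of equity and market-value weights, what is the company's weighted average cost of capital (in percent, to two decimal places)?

12.18%

Cost of equity via CAPM: Re = 5.31% + 2.08 × 7.49% = 20.8892%.
Cost of preferred: Rp = 1.88 / 20.84 = 9.0211%.
Market value of equity E = 202.67 × 2.03m = 411.4201m.
Total capital V = 411.4201 + 95.6 + 233 + 240 = 980.0201.
Equity: weight = 411.4201/980.0201 = 0.4198; cost = 20.8892%.
Preferred: weight = 95.6/980.0201 = 0.0975; cost = 9.0211%.
Revolver drawn: weight = 233/980.0201 = 0.2378; after-tax cost = 7.37% × (1 − 29%) = 5.2327%.
Private placement notes: weight = 240/980.0201 = 0.2449; after-tax cost = 7.4% × (1 − 29%) = 5.2540%.
WACC = 0.4198 × 20.8892% + 0.0975 × 9.0211% + 0.2378 × 5.2327% + 0.2449 × 5.2540% = 12.1802%.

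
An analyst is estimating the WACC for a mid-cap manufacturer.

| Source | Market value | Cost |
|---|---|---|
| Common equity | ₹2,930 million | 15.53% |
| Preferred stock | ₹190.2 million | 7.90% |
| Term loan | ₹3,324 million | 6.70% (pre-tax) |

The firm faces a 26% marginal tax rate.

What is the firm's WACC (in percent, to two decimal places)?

Total capital V = 2930 + 190.2 + 3324 = 6444.2.
Equity: weight = 2930/6444.2 = 0.4547; cost = 15.53%.
Preferred: weight = 190.2/6444.2 = 0.0295; cost = 7.9%.
Term loan: weight = 3324/6444.2 = 0.5158; after-tax cost = 6.7% × (1 − 26%) = 4.9580%.
WACC = 0.4547 × 15.5300% + 0.0295 × 7.9000% + 0.5158 × 4.9580% = 9.8516%.

9.85%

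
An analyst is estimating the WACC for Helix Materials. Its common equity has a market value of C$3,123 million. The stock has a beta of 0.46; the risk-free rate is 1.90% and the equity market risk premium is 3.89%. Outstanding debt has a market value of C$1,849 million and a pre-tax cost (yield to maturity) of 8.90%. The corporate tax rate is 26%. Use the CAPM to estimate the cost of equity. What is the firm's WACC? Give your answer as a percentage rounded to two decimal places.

Cost of equity via CAPM: Re = 1.9% + 0.46 × 3.89% = 3.6894%.
Total capital V = 3123 + 1849 = 4972.
Equity: weight = 3123/4972 = 0.6281; cost = 3.6894%.
Debt: weight = 1849/4972 = 0.3719; after-tax cost = 8.9% × (1 − 26%) = 6.5860%.
WACC = 0.6281 × 3.6894% + 0.3719 × 6.5860% = 4.7666%.

4.77%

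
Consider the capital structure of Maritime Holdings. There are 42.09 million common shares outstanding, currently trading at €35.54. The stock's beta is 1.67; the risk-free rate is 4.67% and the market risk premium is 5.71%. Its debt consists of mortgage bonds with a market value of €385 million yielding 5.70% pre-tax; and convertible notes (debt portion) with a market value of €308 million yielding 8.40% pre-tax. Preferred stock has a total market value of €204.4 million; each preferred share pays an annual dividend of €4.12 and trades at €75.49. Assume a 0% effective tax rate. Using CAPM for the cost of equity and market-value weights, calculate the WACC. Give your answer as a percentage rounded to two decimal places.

11.34%

Cost of equity via CAPM: Re = 4.67% + 1.67 × 5.71% = 14.2057%.
Cost of preferred: Rp = 4.12 / 75.49 = 5.4577%.
Market value of equity E = 35.54 × 42.09m = 1495.8786m.
Total capital V = 1495.8786 + 204.4 + 385 + 308 = 2393.2786.
Equity: weight = 1495.8786/2393.2786 = 0.6250; cost = 14.2057%.
Preferred: weight = 204.4/2393.2786 = 0.0854; cost = 5.4577%.
Mortgage bonds: weight = 385/2393.2786 = 0.1609; after-tax cost = 5.7% × (1 − 0%) = 5.7000%.
Convertible notes (debt portion): weight = 308/2393.2786 = 0.1287; after-tax cost = 8.4% × (1 − 0%) = 8.4000%.
WACC = 0.6250 × 14.2057% + 0.0854 × 5.4577% + 0.1609 × 5.7000% + 0.1287 × 8.4000% = 11.3431%.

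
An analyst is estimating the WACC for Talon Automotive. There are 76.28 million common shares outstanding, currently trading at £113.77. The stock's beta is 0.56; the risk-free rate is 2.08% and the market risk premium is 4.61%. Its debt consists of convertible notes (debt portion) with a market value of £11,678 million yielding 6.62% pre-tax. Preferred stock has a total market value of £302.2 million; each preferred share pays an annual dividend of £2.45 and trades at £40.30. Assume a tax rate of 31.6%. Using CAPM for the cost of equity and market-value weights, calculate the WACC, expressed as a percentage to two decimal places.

4.61%

Cost of equity via CAPM: Re = 2.08% + 0.56 × 4.61% = 4.6616%.
Cost of preferred: Rp = 2.45 / 40.3 = 6.0794%.
Market value of equity E = 113.77 × 76.28m = 8678.3756m.
Total capital V = 8678.3756 + 302.2 + 11678 = 20658.5756.
Equity: weight = 8678.3756/20658.5756 = 0.4201; cost = 4.6616%.
Preferred: weight = 302.2/20658.5756 = 0.0146; cost = 6.0794%.
Convertible notes (debt portion): weight = 11678/20658.5756 = 0.5653; after-tax cost = 6.62% × (1 − 31.6%) = 4.5281%.
WACC = 0.4201 × 4.6616% + 0.0146 × 6.0794% + 0.5653 × 4.5281% = 4.6069%.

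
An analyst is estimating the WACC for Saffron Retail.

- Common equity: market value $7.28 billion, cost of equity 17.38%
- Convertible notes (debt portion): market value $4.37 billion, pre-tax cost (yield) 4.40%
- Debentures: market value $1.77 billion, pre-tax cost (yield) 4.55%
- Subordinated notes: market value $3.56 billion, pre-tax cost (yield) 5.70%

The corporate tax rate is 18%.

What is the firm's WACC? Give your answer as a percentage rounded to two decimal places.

9.75%

Total capital V = 7.28 + 4.37 + 1.77 + 3.56 = 16.98.
Equity: weight = 7.28/16.98 = 0.4287; cost = 17.38%.
Convertible notes (debt portion): weight = 4.37/16.98 = 0.2574; after-tax cost = 4.4% × (1 − 18%) = 3.6080%.
Debentures: weight = 1.77/16.98 = 0.1042; after-tax cost = 4.55% × (1 − 18%) = 3.7310%.
Subordinated notes: weight = 3.56/16.98 = 0.2097; after-tax cost = 5.7% × (1 − 18%) = 4.6740%.
WACC = 0.4287 × 17.3800% + 0.2574 × 3.6080% + 0.1042 × 3.7310% + 0.2097 × 4.6740% = 9.7489%.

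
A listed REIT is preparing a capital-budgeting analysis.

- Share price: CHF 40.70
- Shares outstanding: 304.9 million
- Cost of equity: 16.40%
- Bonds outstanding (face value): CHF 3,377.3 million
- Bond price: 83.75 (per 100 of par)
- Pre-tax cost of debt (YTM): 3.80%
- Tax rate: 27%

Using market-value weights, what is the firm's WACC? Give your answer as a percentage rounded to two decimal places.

Market value of equity E = 40.7 × 304.9m = 12409.43m. Market value of debt D = 3377.3m × 83.75/100 = 2828.48875m.
Total capital V = 12409.43 + 2828.48875 = 15237.91875.
Equity: weight = 12409.43/15237.91875 = 0.8144; cost = 16.4%.
Bonds outstanding: weight = 2828.48875/15237.91875 = 0.1856; after-tax cost = 3.8% × (1 − 27%) = 2.7740%.
WACC = 0.8144 × 16.4000% + 0.1856 × 2.7740% = 13.8707%.

13.87%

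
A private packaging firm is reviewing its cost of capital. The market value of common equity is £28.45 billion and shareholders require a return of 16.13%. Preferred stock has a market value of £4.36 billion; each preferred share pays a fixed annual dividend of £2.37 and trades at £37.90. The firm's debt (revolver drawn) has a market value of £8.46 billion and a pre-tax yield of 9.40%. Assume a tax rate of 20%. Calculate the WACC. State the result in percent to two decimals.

Cost of preferred: Rp = 2.37 / 37.9 = 6.2533%.
Total capital V = 28.45 + 4.36 + 8.46 = 41.27.
Equity: weight = 28.45/41.27 = 0.6894; cost = 16.13%.
Preferred: weight = 4.36/41.27 = 0.1056; cost = 6.2533%.
Revolver drawn: weight = 8.46/41.27 = 0.2050; after-tax cost = 9.4% × (1 − 20%) = 7.5200%.
WACC = 0.6894 × 16.1300% + 0.1056 × 6.2533% + 0.2050 × 7.5200% = 13.3216%.

13.32%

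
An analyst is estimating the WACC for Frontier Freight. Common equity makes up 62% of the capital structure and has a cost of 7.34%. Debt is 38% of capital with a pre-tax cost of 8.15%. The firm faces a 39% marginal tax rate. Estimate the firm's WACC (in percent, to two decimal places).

After-tax cost of debt = 8.15% × (1 − 39%) = 4.9715%.
WACC = 0.620 × 7.3400% + 0.380 × 4.9715% = 6.4400%.

6.44%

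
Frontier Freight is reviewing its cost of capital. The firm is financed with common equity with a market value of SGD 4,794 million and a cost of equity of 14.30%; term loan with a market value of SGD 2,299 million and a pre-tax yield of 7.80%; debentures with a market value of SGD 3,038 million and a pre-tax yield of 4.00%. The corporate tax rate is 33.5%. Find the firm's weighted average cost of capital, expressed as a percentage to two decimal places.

Total capital V = 4794 + 2299 + 3038 = 10131.
Equity: weight = 4794/10131 = 0.4732; cost = 14.3%.
Term loan: weight = 2299/10131 = 0.2269; after-tax cost = 7.8% × (1 − 33.5%) = 5.1870%.
Debentures: weight = 3038/10131 = 0.2999; after-tax cost = 4% × (1 − 33.5%) = 2.6600%.
WACC = 0.4732 × 14.3000% + 0.2269 × 5.1870% + 0.2999 × 2.6600% = 8.7415%.

8.74%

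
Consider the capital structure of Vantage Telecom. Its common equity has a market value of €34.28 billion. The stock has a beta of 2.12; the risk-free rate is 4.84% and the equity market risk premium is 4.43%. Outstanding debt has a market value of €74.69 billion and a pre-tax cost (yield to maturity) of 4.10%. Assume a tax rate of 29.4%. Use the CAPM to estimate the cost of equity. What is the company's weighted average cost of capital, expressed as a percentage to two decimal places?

6.46%

Cost of equity via CAPM: Re = 4.84% + 2.12 × 4.43% = 14.2316%.
Total capital V = 34.28 + 74.69 = 108.97.
Equity: weight = 34.28/108.97 = 0.3146; cost = 14.2316%.
Debt: weight = 74.69/108.97 = 0.6854; after-tax cost = 4.1% × (1 − 29.4%) = 2.8946%.
WACC = 0.3146 × 14.2316% + 0.6854 × 2.8946% = 6.4610%.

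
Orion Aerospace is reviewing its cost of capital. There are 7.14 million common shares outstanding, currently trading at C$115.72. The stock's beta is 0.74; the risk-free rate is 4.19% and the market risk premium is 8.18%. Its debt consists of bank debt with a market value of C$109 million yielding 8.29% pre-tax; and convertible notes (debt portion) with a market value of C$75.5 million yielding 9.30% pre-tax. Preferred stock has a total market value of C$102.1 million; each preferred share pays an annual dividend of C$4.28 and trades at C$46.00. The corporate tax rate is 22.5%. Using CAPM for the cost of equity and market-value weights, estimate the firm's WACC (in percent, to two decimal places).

Cost of equity via CAPM: Re = 4.19% + 0.74 × 8.18% = 10.2432%.
Cost of preferred: Rp = 4.28 / 46.0 = 9.3043%.
Market value of equity E = 115.72 × 7.14m = 826.2408m.
Total capital V = 826.2408 + 102.1 + 109 + 75.5 = 1112.8408.
Equity: weight = 826.2408/1112.8408 = 0.7425; cost = 10.2432%.
Preferred: weight = 102.1/1112.8408 = 0.0917; cost = 9.3043%.
Bank debt: weight = 109/1112.8408 = 0.0979; after-tax cost = 8.29% × (1 − 22.5%) = 6.4247%.
Convertible notes (debt portion): weight = 75.5/1112.8408 = 0.0678; after-tax cost = 9.3% × (1 − 22.5%) = 7.2075%.
WACC = 0.7425 × 10.2432% + 0.0917 × 9.3043% + 0.0979 × 6.4247% + 0.0678 × 7.2075% = 9.5771%.

9.58%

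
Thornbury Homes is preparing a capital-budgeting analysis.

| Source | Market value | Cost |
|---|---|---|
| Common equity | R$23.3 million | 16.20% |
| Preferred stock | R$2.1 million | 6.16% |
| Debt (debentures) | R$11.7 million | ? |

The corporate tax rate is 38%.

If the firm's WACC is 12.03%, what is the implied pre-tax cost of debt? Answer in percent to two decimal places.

Total capital V = 23.3 + 2.1 + 11.7 = 37.1.
Equity weight = 23.3/37.1 = 0.6280.
Preferred weight = 2.1/37.1 = 0.0566.
Debentures weight = 11.7/37.1 = 0.3154.
Equity contribution = 0.6280 × 16.2% = 10.1741%.
Preferred contribution = 0.0566 × 6.16% = 0.3487%.
Remaining for debt = 12.03% − 10.5228% = 1.5072%.
Rd × (1 − 38%) × 0.3154 = 1.5072%  ⇒  Rd = 7.7084%.

7.71%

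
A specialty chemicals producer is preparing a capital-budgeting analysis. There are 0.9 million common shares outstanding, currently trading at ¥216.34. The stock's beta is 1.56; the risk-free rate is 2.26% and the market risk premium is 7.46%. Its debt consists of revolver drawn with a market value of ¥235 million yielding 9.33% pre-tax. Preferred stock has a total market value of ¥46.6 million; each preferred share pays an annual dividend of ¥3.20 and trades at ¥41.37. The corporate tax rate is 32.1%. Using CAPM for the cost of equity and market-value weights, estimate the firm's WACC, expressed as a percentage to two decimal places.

Cost of equity via CAPM: Re = 2.26% + 1.56 × 7.46% = 13.8976%.
Cost of preferred: Rp = 3.2 / 41.37 = 7.7351%.
Market value of equity E = 216.34 × 0.9m = 194.706m.
Total capital V = 194.706 + 46.6 + 235 = 476.306.
Equity: weight = 194.706/476.306 = 0.4088; cost = 13.8976%.
Preferred: weight = 46.6/476.306 = 0.0978; cost = 7.7351%.
Revolver drawn: weight = 235/476.306 = 0.4934; after-tax cost = 9.33% × (1 − 32.1%) = 6.3351%.
WACC = 0.4088 × 13.8976% + 0.0978 × 7.7351% + 0.4934 × 6.3351% = 9.5635%.

9.56%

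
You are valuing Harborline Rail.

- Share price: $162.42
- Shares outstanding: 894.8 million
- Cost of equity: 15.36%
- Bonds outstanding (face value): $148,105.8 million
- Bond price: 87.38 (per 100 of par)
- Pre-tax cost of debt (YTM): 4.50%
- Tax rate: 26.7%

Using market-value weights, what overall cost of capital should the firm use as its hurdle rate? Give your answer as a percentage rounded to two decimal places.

9.68%

Market value of equity E = 162.42 × 894.8m = 145333.416m. Market value of debt D = 148105.8m × 87.38/100 = 129414.84804m.
Total capital V = 145333.416 + 129414.84804 = 274748.26404.
Equity: weight = 145333.416/274748.26404 = 0.5290; cost = 15.36%.
Bonds outstanding: weight = 129414.84804/274748.26404 = 0.4710; after-tax cost = 4.5% × (1 − 26.7%) = 3.2985%.
WACC = 0.5290 × 15.3600% + 0.4710 × 3.2985% = 9.6787%.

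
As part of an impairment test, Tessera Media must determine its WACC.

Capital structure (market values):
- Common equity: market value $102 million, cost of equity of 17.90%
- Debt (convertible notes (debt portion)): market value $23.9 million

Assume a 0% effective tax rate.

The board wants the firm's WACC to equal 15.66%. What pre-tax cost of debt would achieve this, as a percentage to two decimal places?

Total capital V = 102 + 23.9 = 125.9.
Equity weight = 102/125.9 = 0.8102.
Convertible notes (debt portion) weight = 23.9/125.9 = 0.1898.
Equity contribution = 0.8102 × 17.9% = 14.5020%.
Remaining for debt = 15.66% − 14.5020% = 1.1580%.
Rd × (1 − 0%) × 0.1898 = 1.1580%  ⇒  Rd = 6.1002%.

6.10%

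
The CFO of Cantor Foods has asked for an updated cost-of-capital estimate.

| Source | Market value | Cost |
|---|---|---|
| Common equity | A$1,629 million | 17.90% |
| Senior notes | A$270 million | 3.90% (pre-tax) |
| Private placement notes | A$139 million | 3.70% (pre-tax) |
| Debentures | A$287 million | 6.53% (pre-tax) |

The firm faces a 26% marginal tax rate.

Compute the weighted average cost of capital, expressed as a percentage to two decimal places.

Total capital V = 1629 + 270 + 139 + 287 = 2325.
Equity: weight = 1629/2325 = 0.7006; cost = 17.9%.
Senior notes: weight = 270/2325 = 0.1161; after-tax cost = 3.9% × (1 − 26%) = 2.8860%.
Private placement notes: weight = 139/2325 = 0.0598; after-tax cost = 3.7% × (1 − 26%) = 2.7380%.
Debentures: weight = 287/2325 = 0.1234; after-tax cost = 6.53% × (1 − 26%) = 4.8322%.
WACC = 0.7006 × 17.9000% + 0.1161 × 2.8860% + 0.0598 × 2.7380% + 0.1234 × 4.8322% = 13.6369%.

13.64%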